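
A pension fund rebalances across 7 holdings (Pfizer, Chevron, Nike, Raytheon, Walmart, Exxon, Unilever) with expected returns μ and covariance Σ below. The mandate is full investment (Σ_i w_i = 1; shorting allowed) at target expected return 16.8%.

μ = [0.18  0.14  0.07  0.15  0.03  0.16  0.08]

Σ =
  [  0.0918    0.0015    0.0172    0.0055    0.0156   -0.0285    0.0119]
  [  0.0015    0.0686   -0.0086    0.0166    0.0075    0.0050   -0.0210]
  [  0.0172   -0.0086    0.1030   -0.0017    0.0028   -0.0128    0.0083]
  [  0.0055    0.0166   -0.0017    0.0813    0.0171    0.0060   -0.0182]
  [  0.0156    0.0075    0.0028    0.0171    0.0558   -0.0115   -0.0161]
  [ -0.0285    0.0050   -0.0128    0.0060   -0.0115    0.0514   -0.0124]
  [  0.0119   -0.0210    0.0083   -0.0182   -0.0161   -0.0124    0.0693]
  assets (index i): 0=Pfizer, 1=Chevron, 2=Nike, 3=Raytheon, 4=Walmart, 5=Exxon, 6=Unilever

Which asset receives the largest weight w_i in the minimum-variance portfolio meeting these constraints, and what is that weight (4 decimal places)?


p=Σ⁻¹μ = [2.8696  2.1146  0.8272  1.2494  0.9281  5.4216  2.7172]
q=Σ⁻¹𝟙 = [11.8539  17.9449  11.0144  6.5209  27.0068  39.9410  31.6468]
a=μᵀp=2.170554  b=𝟙ᵀp=16.127641  c=𝟙ᵀq=145.928703  D=ac−b²=56.645316
λ₁=(c·0.168−b)/D = (145.928703·0.168−16.127641)/56.645316 = 0.148086
λ₂=(a−b·0.168)/D = (2.170554−16.127641·0.168)/56.645316 = -0.009513
w* = 0.148086·p + -0.009513·q:
  w_0 = 0.148086·2.8696 + -0.009513·11.8539 = 0.3122  (Pfizer)
  w_1 = 0.148086·2.1146 + -0.009513·17.9449 = 0.1424  (Chevron)
  w_2 = 0.148086·0.8272 + -0.009513·11.0144 = 0.0177  (Nike)
  w_3 = 0.148086·1.2494 + -0.009513·6.5209 = 0.1230  (Raytheon)
  w_4 = 0.148086·0.9281 + -0.009513·27.0068 = -0.1195  (Walmart)
  w_5 = 0.148086·5.4216 + -0.009513·39.9410 = 0.4229  (Exxon)
  w_6 = 0.148086·2.7172 + -0.009513·31.6468 = 0.1013  (Unilever)
Σw_i=1.0000  μᵀw=0.1680
σ²=wᵀΣw=λ₁·μ_p+λ₂ = 0.148086·0.168 + -0.009513 = 0.015365 ≈ 0.0154

Exxon (0.4229)


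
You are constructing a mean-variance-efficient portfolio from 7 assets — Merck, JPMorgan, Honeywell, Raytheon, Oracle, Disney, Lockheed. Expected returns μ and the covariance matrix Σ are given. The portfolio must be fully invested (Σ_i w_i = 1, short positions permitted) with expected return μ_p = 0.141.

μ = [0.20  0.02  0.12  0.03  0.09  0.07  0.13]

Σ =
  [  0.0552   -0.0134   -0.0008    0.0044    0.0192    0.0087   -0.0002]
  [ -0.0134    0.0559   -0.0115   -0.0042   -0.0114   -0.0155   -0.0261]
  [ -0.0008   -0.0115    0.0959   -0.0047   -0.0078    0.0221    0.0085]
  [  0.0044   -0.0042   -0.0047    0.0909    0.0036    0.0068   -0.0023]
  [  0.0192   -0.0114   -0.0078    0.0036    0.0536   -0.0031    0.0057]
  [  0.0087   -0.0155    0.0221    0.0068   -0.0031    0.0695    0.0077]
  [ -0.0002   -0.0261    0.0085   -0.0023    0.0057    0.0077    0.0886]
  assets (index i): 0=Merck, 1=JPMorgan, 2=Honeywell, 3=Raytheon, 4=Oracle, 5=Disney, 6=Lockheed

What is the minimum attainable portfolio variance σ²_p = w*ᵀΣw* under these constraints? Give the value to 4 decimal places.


p=Σ⁻¹μ = [3.9545  2.9207  1.4231  0.3298  0.8722  0.4838  2.1105]
q=Σ⁻¹𝟙 = [18.3420  44.0087  12.7611  11.3362  21.2359  15.3988  20.6578]
a=μᵀp=1.416715  b=𝟙ᵀp=12.094664  c=𝟙ᵀq=143.740658  D=ac−b²=57.358635
λ₁=(c·0.141−b)/D = (143.740658·0.141−12.094664)/57.358635 = 0.142485
λ₂=(a−b·0.141)/D = (1.416715−12.094664·0.141)/57.358635 = -0.005032
w* = 0.142485·p + -0.005032·q:
  w_0 = 0.142485·3.9545 + -0.005032·18.3420 = 0.4712  (Merck)
  w_1 = 0.142485·2.9207 + -0.005032·44.0087 = 0.1947  (JPMorgan)
  w_2 = 0.142485·1.4231 + -0.005032·12.7611 = 0.1386  (Honeywell)
  w_3 = 0.142485·0.3298 + -0.005032·11.3362 = -0.0101  (Raytheon)
  w_4 = 0.142485·0.8722 + -0.005032·21.2359 = 0.0174  (Oracle)
  w_5 = 0.142485·0.4838 + -0.005032·15.3988 = -0.0085  (Disney)
  w_6 = 0.142485·2.1105 + -0.005032·20.6578 = 0.1968  (Lockheed)
Σw_i=1.0000  μᵀw=0.1410
σ²=wᵀΣw=λ₁·μ_p+λ₂ = 0.142485·0.141 + -0.005032 = 0.015058 ≈ 0.0151

0.0151


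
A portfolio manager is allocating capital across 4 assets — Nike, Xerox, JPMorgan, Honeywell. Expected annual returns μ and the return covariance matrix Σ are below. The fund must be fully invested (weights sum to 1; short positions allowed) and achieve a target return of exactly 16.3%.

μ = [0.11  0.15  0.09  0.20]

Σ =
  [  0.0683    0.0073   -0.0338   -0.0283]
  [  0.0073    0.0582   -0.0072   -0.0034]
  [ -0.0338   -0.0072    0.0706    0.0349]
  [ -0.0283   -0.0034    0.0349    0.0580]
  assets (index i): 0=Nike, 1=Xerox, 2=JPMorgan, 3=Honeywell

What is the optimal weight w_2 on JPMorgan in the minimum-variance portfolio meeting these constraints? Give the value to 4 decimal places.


x=Σ⁻¹μ = [3.8423  2.4988  0.9471  4.8997]
y=Σ⁻¹𝟙 = [31.8801  16.9795  20.5738  21.4123]
a=μᵀx=1.862642  b=𝟙ᵀx=12.187838  c=𝟙ᵀy=90.845734  D=ac−b²=20.669680
λ₁=(c·0.163−b)/D = (90.845734·0.163−12.187838)/20.669680 = 0.126757
λ₂=(a−b·0.163)/D = (1.862642−12.187838·0.163)/20.669680 = -0.005998
w* = 0.126757·x + -0.005998·y:
  w_0 = 0.126757·3.8423 + -0.005998·31.8801 = 0.2958  (Nike)
  w_1 = 0.126757·2.4988 + -0.005998·16.9795 = 0.2149  (Xerox)
  w_2 = 0.126757·0.9471 + -0.005998·20.5738 = -0.0034  (JPMorgan)
  w_3 = 0.126757·4.8997 + -0.005998·21.4123 = 0.4926  (Honeywell)
Σw_i=1.0000  μᵀw=0.1630
σ²=wᵀΣw=λ₁·μ_p+λ₂ = 0.126757·0.163 + -0.005998 = 0.014663 ≈ 0.0147

-0.0034


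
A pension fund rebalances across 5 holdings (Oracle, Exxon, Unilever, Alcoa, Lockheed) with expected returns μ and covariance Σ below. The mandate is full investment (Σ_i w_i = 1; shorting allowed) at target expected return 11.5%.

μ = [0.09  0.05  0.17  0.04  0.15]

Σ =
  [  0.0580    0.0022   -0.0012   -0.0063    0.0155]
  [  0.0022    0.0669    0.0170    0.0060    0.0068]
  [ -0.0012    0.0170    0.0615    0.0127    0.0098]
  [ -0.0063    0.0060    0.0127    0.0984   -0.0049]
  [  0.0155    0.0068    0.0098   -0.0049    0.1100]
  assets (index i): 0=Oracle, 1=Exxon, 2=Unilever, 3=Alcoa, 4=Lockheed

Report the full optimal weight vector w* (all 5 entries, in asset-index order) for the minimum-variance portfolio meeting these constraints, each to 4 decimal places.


p=Σ⁻¹μ = [1.3776  -0.0786  2.6182  0.2089  0.9504]
q=Σ⁻¹𝟙 = [16.6212  10.2112  10.9188  9.4721  5.5668]
a=μᵀp=0.716073  b=𝟙ᵀp=5.076557  c=𝟙ᵀq=52.789994  D=ac−b²=12.030068
λ₁=(c·0.115−b)/D = (52.789994·0.115−5.076557)/12.030068 = 0.082651
λ₂=(a−b·0.115)/D = (0.716073−5.076557·0.115)/12.030068 = 0.010995
w* = 0.082651·p + 0.010995·q:
  w_0 = 0.082651·1.3776 + 0.010995·16.6212 = 0.2966  (Oracle)
  w_1 = 0.082651·-0.0786 + 0.010995·10.2112 = 0.1058  (Exxon)
  w_2 = 0.082651·2.6182 + 0.010995·10.9188 = 0.3364  (Unilever)
  w_3 = 0.082651·0.2089 + 0.010995·9.4721 = 0.1214  (Alcoa)
  w_4 = 0.082651·0.9504 + 0.010995·5.5668 = 0.1398  (Lockheed)
Σw_i=1.0000  μᵀw=0.1150
σ²=wᵀΣw=λ₁·μ_p+λ₂ = 0.082651·0.115 + 0.010995 = 0.020500 ≈ 0.0205

0.2966  0.1058  0.3364  0.1214  0.1398


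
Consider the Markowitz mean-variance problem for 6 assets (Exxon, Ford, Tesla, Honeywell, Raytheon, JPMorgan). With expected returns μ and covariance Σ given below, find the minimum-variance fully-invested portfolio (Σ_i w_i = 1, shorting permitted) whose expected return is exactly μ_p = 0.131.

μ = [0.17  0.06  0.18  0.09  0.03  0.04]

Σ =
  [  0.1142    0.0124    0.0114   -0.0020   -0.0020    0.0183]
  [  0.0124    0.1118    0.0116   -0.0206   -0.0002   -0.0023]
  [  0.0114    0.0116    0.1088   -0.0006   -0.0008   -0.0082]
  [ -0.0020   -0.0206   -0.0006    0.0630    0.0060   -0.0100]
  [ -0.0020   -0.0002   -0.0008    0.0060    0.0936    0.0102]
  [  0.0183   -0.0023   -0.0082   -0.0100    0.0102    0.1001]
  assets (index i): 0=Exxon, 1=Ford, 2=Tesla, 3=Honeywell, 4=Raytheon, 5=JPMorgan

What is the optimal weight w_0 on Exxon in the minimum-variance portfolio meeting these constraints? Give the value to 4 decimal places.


0.2510

p=Σ⁻¹μ = [1.2356  0.5703  1.5100  1.7230  0.2002  0.4622]
q=Σ⁻¹𝟙 = [5.3775  11.5696  8.4148  20.8908  8.3357  11.1997]
a=μᵀp=0.695619  b=𝟙ᵀp=5.701240  c=𝟙ᵀq=65.788057  D=ac−b²=13.259311
λ₁=(c·0.131−b)/D = (65.788057·0.131−5.701240)/13.259311 = 0.219996
λ₂=(a−b·0.131)/D = (0.695619−5.701240·0.131)/13.259311 = -0.003865
w* = 0.219996·p + -0.003865·q:
  w_0 = 0.219996·1.2356 + -0.003865·5.3775 = 0.2510  (Exxon)
  w_1 = 0.219996·0.5703 + -0.003865·11.5696 = 0.0808  (Ford)
  w_2 = 0.219996·1.5100 + -0.003865·8.4148 = 0.2997  (Tesla)
  w_3 = 0.219996·1.7230 + -0.003865·20.8908 = 0.2983  (Honeywell)
  w_4 = 0.219996·0.2002 + -0.003865·8.3357 = 0.0118  (Raytheon)
  w_5 = 0.219996·0.4622 + -0.003865·11.1997 = 0.0584  (JPMorgan)
Σw_i=1.0000  μᵀw=0.1310
σ²=wᵀΣw=λ₁·μ_p+λ₂ = 0.219996·0.131 + -0.003865 = 0.024955 ≈ 0.0250


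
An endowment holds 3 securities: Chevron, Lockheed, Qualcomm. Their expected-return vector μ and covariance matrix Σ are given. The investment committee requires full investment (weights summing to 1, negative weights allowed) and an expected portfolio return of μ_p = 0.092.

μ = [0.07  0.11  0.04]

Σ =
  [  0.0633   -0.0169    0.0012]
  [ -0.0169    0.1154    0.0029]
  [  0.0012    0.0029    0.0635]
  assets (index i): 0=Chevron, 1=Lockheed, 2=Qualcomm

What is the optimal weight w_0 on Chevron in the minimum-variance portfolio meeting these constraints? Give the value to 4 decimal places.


0.4999

g=Σ⁻¹μ = [1.4010  1.1445  0.5512]
h=Σ⁻¹𝟙 = [18.4504  10.9931  14.8973]
a=μᵀg=0.246012  b=𝟙ᵀg=3.096663  c=𝟙ᵀh=44.340811  D=ac−b²=1.319050
λ₁=(c·0.092−b)/D = (44.340811·0.092−3.096663)/1.319050 = 0.745000
λ₂=(a−b·0.092)/D = (0.246012−3.096663·0.092)/1.319050 = -0.029477
w* = 0.745000·g + -0.029477·h:
  w_0 = 0.745000·1.4010 + -0.029477·18.4504 = 0.4999  (Chevron)
  w_1 = 0.745000·1.1445 + -0.029477·10.9931 = 0.5286  (Lockheed)
  w_2 = 0.745000·0.5512 + -0.029477·14.8973 = -0.0285  (Qualcomm)
Σw_i=1.0000  μᵀw=0.0920
σ²=wᵀΣw=λ₁·μ_p+λ₂ = 0.745000·0.092 + -0.029477 = 0.039063 ≈ 0.0391


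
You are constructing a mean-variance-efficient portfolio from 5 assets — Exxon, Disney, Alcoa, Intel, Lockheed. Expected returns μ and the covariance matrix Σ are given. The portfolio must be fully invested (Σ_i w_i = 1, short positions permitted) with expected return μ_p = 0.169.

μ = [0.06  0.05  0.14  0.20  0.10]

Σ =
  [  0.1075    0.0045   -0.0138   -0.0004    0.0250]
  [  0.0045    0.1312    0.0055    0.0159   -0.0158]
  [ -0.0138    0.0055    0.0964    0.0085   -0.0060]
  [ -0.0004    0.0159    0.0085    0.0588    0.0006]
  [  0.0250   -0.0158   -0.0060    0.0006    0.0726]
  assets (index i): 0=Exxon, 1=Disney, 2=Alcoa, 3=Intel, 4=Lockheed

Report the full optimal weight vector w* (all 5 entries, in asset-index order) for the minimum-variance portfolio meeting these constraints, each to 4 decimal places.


p=Σ⁻¹μ = [0.4248  0.0869  1.3109  3.1777  1.3321]
q=Σ⁻¹𝟙 = [7.2838  6.9190  10.6735  13.5043  13.5422]
a=μᵀp=0.982098  b=𝟙ᵀp=6.332346  c=𝟙ᵀq=51.922751  D=ac−b²=10.894632
λ₁=(c·0.169−b)/D = (51.922751·0.169−6.332346)/10.894632 = 0.224202
λ₂=(a−b·0.169)/D = (0.982098−6.332346·0.169)/10.894632 = -0.008084
w* = 0.224202·p + -0.008084·q:
  w_0 = 0.224202·0.4248 + -0.008084·7.2838 = 0.0364  (Exxon)
  w_1 = 0.224202·0.0869 + -0.008084·6.9190 = -0.0364  (Disney)
  w_2 = 0.224202·1.3109 + -0.008084·10.6735 = 0.2076  (Alcoa)
  w_3 = 0.224202·3.1777 + -0.008084·13.5043 = 0.6033  (Intel)
  w_4 = 0.224202·1.3321 + -0.008084·13.5422 = 0.1892  (Lockheed)
Σw_i=1.0000  μᵀw=0.1690
σ²=wᵀΣw=λ₁·μ_p+λ₂ = 0.224202·0.169 + -0.008084 = 0.029807 ≈ 0.0298

0.0364  -0.0364  0.2076  0.6033  0.1892


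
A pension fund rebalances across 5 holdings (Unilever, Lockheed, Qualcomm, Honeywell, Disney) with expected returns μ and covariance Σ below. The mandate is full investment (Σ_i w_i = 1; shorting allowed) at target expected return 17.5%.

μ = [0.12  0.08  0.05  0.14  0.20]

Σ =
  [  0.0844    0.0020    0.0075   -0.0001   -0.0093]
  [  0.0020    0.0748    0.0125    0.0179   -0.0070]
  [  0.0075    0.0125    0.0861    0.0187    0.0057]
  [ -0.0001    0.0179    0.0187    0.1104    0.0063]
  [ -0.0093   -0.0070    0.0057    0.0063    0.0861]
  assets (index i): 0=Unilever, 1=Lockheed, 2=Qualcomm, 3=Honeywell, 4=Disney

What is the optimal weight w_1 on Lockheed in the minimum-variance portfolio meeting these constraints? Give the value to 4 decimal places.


0.1051

u=Σ⁻¹μ = [1.6850  1.0441  -0.0960  0.9725  2.5250]
v=Σ⁻¹𝟙 = [12.4105  11.8694  6.8046  5.2454  13.0856]
a=μᵀu=0.922068  b=𝟙ᵀu=6.130521  c=𝟙ᵀv=49.415503  D=ac−b²=7.981175
λ₁=(c·0.175−b)/D = (49.415503·0.175−6.130521)/7.981175 = 0.315391
λ₂=(a−b·0.175)/D = (0.922068−6.130521·0.175)/7.981175 = -0.018891
w* = 0.315391·u + -0.018891·v:
  w_0 = 0.315391·1.6850 + -0.018891·12.4105 = 0.2970  (Unilever)
  w_1 = 0.315391·1.0441 + -0.018891·11.8694 = 0.1051  (Lockheed)
  w_2 = 0.315391·-0.0960 + -0.018891·6.8046 = -0.1588  (Qualcomm)
  w_3 = 0.315391·0.9725 + -0.018891·5.2454 = 0.2076  (Honeywell)
  w_4 = 0.315391·2.5250 + -0.018891·13.0856 = 0.5491  (Disney)
Σw_i=1.0000  μᵀw=0.1750
σ²=wᵀΣw=λ₁·μ_p+λ₂ = 0.315391·0.175 + -0.018891 = 0.036302 ≈ 0.0363


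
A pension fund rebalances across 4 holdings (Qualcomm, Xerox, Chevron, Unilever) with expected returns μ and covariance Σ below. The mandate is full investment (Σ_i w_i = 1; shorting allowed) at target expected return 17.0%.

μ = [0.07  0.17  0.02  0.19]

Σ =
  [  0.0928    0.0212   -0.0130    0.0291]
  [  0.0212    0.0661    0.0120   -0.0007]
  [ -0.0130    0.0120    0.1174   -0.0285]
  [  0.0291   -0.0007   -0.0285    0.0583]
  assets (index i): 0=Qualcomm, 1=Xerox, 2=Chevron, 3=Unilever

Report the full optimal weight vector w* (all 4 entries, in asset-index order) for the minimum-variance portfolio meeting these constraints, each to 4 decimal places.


-0.1104  0.3763  0.1513  0.5828

p=Σ⁻¹μ = [-1.1086  2.8297  0.7853  4.2302]
q=Σ⁻¹𝟙 = [2.8682  12.0850  12.9939  22.2182]
a=μᵀp=1.222888  b=𝟙ᵀp=6.736565  c=𝟙ᵀq=50.165338  D=ac−b²=15.965277
λ₁=(c·0.170−b)/D = (50.165338·0.170−6.736565)/15.965277 = 0.112215
λ₂=(a−b·0.170)/D = (1.222888−6.736565·0.170)/15.965277 = 0.004865
w* = 0.112215·p + 0.004865·q:
  w_0 = 0.112215·-1.1086 + 0.004865·2.8682 = -0.1104  (Qualcomm)
  w_1 = 0.112215·2.8297 + 0.004865·12.0850 = 0.3763  (Xerox)
  w_2 = 0.112215·0.7853 + 0.004865·12.9939 = 0.1513  (Chevron)
  w_3 = 0.112215·4.2302 + 0.004865·22.2182 = 0.5828  (Unilever)
Σw_i=1.0000  μᵀw=0.1700
σ²=wᵀΣw=λ₁·μ_p+λ₂ = 0.112215·0.170 + 0.004865 = 0.023942 ≈ 0.0239


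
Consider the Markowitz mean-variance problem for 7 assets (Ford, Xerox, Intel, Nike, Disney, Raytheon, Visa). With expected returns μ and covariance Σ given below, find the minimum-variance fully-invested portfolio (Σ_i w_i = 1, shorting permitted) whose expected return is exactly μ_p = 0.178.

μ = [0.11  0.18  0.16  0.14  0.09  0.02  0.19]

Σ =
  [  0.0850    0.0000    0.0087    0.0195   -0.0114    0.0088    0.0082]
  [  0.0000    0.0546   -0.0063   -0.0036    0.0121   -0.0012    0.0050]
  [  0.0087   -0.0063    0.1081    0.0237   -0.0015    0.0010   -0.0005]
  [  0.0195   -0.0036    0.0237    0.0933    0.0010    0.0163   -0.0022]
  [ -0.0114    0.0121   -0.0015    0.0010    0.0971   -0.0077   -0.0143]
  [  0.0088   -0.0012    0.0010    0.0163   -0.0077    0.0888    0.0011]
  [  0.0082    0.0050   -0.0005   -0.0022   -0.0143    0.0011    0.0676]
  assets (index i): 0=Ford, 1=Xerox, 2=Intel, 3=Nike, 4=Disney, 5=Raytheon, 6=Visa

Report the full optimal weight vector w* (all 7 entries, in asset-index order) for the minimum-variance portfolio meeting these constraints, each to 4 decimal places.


0.0506  0.3580  0.1506  0.1382  0.0667  -0.0808  0.3166

x=Σ⁻¹μ = [0.7602  3.0449  1.3689  1.1619  1.0545  0.0195  2.7639]
y=Σ⁻¹𝟙 = [8.7093  15.7149  8.3416  5.8046  12.5059  10.3460  15.3018]
a=μᵀx=1.633824  b=𝟙ᵀx=10.173797  c=𝟙ᵀy=76.724062  D=ac−b²=21.847508
λ₁=(c·0.178−b)/D = (76.724062·0.178−10.173797)/21.847508 = 0.159427
λ₂=(a−b·0.178)/D = (1.633824−10.173797·0.178)/21.847508 = -0.008107
w* = 0.159427·x + -0.008107·y:
  w_0 = 0.159427·0.7602 + -0.008107·8.7093 = 0.0506  (Ford)
  w_1 = 0.159427·3.0449 + -0.008107·15.7149 = 0.3580  (Xerox)
  w_2 = 0.159427·1.3689 + -0.008107·8.3416 = 0.1506  (Intel)
  w_3 = 0.159427·1.1619 + -0.008107·5.8046 = 0.1382  (Nike)
  w_4 = 0.159427·1.0545 + -0.008107·12.5059 = 0.0667  (Disney)
  w_5 = 0.159427·0.0195 + -0.008107·10.3460 = -0.0808  (Raytheon)
  w_6 = 0.159427·2.7639 + -0.008107·15.3018 = 0.3166  (Visa)
Σw_i=1.0000  μᵀw=0.1780
σ²=wᵀΣw=λ₁·μ_p+λ₂ = 0.159427·0.178 + -0.008107 = 0.020271 ≈ 0.0203


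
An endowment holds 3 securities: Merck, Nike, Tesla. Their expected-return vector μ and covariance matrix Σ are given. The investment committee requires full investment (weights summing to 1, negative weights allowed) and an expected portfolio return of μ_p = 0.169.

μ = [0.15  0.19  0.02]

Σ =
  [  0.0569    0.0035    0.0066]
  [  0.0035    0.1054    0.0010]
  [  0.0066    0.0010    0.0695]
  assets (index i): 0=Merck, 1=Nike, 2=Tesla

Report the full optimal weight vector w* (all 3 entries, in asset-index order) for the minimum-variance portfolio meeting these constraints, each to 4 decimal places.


g=Σ⁻¹μ = [2.5278  1.7185  0.0230]
h=Σ⁻¹𝟙 = [15.5474  8.8501  12.7847]
a=μᵀg=0.706149  b=𝟙ᵀg=4.269317  c=𝟙ᵀh=37.182173  D=ac−b²=8.029074
λ₁=(c·0.169−b)/D = (37.182173·0.169−4.269317)/8.029074 = 0.250897
λ₂=(a−b·0.169)/D = (0.706149−4.269317·0.169)/8.029074 = -0.001914
w* = 0.250897·g + -0.001914·h:
  w_0 = 0.250897·2.5278 + -0.001914·15.5474 = 0.6045  (Merck)
  w_1 = 0.250897·1.7185 + -0.001914·8.8501 = 0.4142  (Nike)
  w_2 = 0.250897·0.0230 + -0.001914·12.7847 = -0.0187  (Tesla)
Σw_i=1.0000  μᵀw=0.1690
σ²=wᵀΣw=λ₁·μ_p+λ₂ = 0.250897·0.169 + -0.001914 = 0.040488 ≈ 0.0405

0.6045  0.4142  -0.0187


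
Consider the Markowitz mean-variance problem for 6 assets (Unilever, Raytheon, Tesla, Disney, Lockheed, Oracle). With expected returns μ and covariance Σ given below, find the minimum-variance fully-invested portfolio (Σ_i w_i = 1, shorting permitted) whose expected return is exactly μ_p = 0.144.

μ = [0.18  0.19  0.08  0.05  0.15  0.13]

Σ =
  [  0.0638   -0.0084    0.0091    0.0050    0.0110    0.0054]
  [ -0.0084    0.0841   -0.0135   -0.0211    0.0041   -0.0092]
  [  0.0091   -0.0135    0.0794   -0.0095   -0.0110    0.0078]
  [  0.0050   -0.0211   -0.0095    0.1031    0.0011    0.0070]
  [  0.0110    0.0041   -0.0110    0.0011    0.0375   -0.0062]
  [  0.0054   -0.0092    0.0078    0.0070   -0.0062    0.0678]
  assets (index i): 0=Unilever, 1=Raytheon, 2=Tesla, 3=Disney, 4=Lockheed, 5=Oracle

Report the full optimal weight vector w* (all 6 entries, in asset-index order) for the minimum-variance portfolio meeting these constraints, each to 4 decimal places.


p=Σ⁻¹μ = [2.0338  3.0373  1.7317  0.9746  3.9188  2.2261]
q=Σ⁻¹𝟙 = [7.8868  19.4696  19.2456  13.6749  30.0958  15.8892]
a=μᵀp=2.007639  b=𝟙ᵀp=13.922197  c=𝟙ᵀq=106.261777  D=ac−b²=19.507687
λ₁=(c·0.144−b)/D = (106.261777·0.144−13.922197)/19.507687 = 0.070716
λ₂=(a−b·0.144)/D = (2.007639−13.922197·0.144)/19.507687 = 0.000146
w* = 0.070716·p + 0.000146·q:
  w_0 = 0.070716·2.0338 + 0.000146·7.8868 = 0.1450  (Unilever)
  w_1 = 0.070716·3.0373 + 0.000146·19.4696 = 0.2176  (Raytheon)
  w_2 = 0.070716·1.7317 + 0.000146·19.2456 = 0.1253  (Tesla)
  w_3 = 0.070716·0.9746 + 0.000146·13.6749 = 0.0709  (Disney)
  w_4 = 0.070716·3.9188 + 0.000146·30.0958 = 0.2815  (Lockheed)
  w_5 = 0.070716·2.2261 + 0.000146·15.8892 = 0.1597  (Oracle)
Σw_i=1.0000  μᵀw=0.1440
σ²=wᵀΣw=λ₁·μ_p+λ₂ = 0.070716·0.144 + 0.000146 = 0.010329 ≈ 0.0103

0.1450  0.2176  0.1253  0.0709  0.2815  0.1597


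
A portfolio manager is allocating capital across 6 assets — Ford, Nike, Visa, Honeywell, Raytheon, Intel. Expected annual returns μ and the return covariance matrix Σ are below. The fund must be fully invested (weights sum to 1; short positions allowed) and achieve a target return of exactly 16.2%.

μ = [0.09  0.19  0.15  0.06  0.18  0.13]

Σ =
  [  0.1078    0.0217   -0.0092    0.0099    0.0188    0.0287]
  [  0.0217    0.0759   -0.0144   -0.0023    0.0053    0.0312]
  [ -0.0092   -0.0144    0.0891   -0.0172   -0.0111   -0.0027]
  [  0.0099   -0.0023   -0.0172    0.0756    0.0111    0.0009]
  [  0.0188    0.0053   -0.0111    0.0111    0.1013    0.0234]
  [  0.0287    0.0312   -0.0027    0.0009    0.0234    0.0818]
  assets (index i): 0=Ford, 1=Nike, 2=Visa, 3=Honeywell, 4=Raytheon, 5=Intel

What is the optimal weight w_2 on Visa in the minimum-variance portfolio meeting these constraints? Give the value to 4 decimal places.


0.3103

x=Σ⁻¹μ = [0.0481  2.8804  2.6081  1.2093  1.7606  0.0428]
y=Σ⁻¹𝟙 = [4.2363  13.8274  18.0639  16.0234  7.7376  3.6711]
a=μᵀx=1.337873  b=𝟙ᵀx=8.549463  c=𝟙ᵀy=63.559662  D=ac−b²=11.941401
λ₁=(c·0.162−b)/D = (63.559662·0.162−8.549463)/11.941401 = 0.146315
λ₂=(a−b·0.162)/D = (1.337873−8.549463·0.162)/11.941401 = -0.003948
w* = 0.146315·x + -0.003948·y:
  w_0 = 0.146315·0.0481 + -0.003948·4.2363 = -0.0097  (Ford)
  w_1 = 0.146315·2.8804 + -0.003948·13.8274 = 0.3669  (Nike)
  w_2 = 0.146315·2.6081 + -0.003948·18.0639 = 0.3103  (Visa)
  w_3 = 0.146315·1.2093 + -0.003948·16.0234 = 0.1137  (Honeywell)
  w_4 = 0.146315·1.7606 + -0.003948·7.7376 = 0.2271  (Raytheon)
  w_5 = 0.146315·0.0428 + -0.003948·3.6711 = -0.0082  (Intel)
Σw_i=1.0000  μᵀw=0.1620
σ²=wᵀΣw=λ₁·μ_p+λ₂ = 0.146315·0.162 + -0.003948 = 0.019755 ≈ 0.0198


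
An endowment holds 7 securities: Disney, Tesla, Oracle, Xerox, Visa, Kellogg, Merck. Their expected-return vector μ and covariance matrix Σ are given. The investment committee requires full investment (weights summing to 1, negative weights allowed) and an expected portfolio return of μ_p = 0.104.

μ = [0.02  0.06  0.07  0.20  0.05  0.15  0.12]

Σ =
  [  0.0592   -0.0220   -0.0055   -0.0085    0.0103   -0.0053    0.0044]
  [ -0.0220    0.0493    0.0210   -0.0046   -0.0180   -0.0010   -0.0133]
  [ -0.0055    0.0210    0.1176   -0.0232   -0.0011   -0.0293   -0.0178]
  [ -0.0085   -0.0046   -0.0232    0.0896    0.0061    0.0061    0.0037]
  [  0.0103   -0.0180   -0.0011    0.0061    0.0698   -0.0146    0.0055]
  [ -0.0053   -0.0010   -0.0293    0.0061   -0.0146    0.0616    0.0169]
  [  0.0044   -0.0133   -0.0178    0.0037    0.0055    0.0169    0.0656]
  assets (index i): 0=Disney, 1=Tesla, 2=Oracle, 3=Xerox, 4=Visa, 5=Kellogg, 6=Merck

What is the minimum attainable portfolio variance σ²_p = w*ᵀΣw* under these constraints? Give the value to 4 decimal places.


p=Σ⁻¹μ = [1.7110  2.4916  1.7779  2.6071  1.4258  3.0990  1.6371]
q=Σ⁻¹𝟙 = [34.1261  44.3873  14.6679  16.3862  23.7896  26.4373  16.2046]
a=μᵀp=1.562172  b=𝟙ᵀp=14.749390  c=𝟙ᵀq=175.999001  D=ac−b²=57.396265
λ₁=(c·0.104−b)/D = (175.999001·0.104−14.749390)/57.396265 = 0.061929
λ₂=(a−b·0.104)/D = (1.562172−14.749390·0.104)/57.396265 = 0.000492
w* = 0.061929·p + 0.000492·q:
  w_0 = 0.061929·1.7110 + 0.000492·34.1261 = 0.1227  (Disney)
  w_1 = 0.061929·2.4916 + 0.000492·44.3873 = 0.1761  (Tesla)
  w_2 = 0.061929·1.7779 + 0.000492·14.6679 = 0.1173  (Oracle)
  w_3 = 0.061929·2.6071 + 0.000492·16.3862 = 0.1695  (Xerox)
  w_4 = 0.061929·1.4258 + 0.000492·23.7896 = 0.1000  (Visa)
  w_5 = 0.061929·3.0990 + 0.000492·26.4373 = 0.2049  (Kellogg)
  w_6 = 0.061929·1.6371 + 0.000492·16.2046 = 0.1094  (Merck)
Σw_i=1.0000  μᵀw=0.1040
σ²=wᵀΣw=λ₁·μ_p+λ₂ = 0.061929·0.104 + 0.000492 = 0.006933 ≈ 0.0069

0.0069


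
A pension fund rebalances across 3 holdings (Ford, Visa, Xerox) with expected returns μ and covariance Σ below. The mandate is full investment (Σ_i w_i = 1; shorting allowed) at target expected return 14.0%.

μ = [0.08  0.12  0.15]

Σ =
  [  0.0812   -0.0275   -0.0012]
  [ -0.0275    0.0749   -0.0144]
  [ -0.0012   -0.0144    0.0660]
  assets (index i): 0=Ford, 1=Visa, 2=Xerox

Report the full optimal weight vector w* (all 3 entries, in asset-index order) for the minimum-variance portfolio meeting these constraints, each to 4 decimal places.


u=Σ⁻¹μ = [2.0133  2.9073  2.9436]
v=Σ⁻¹𝟙 = [21.1460  25.1572  21.0248]
a=μᵀu=0.951487  b=𝟙ᵀu=7.864259  c=𝟙ᵀv=67.327938  D=ac−b²=2.215107
λ₁=(c·0.140−b)/D = (67.327938·0.140−7.864259)/2.215107 = 0.705001
λ₂=(a−b·0.140)/D = (0.951487−7.864259·0.140)/2.215107 = -0.067495
w* = 0.705001·u + -0.067495·v:
  w_0 = 0.705001·2.0133 + -0.067495·21.1460 = -0.0078  (Ford)
  w_1 = 0.705001·2.9073 + -0.067495·25.1572 = 0.3516  (Visa)
  w_2 = 0.705001·2.9436 + -0.067495·21.0248 = 0.6562  (Xerox)
Σw_i=1.0000  μᵀw=0.1400
σ²=wᵀΣw=λ₁·μ_p+λ₂ = 0.705001·0.140 + -0.067495 = 0.031205 ≈ 0.0312

-0.0078  0.3516  0.6562


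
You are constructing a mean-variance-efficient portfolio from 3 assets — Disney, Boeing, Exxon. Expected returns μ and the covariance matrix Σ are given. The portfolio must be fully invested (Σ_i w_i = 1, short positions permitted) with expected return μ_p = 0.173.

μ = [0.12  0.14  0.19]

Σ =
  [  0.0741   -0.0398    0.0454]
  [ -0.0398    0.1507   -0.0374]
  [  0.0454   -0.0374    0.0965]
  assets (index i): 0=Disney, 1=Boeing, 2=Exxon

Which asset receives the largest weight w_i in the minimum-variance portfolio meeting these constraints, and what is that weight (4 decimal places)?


Exxon (0.6602)

x=Σ⁻¹μ = [1.3322  1.7857  2.0342]
y=Σ⁻¹𝟙 = [15.3853  12.6955  8.0448]
a=μᵀx=0.796361  b=𝟙ᵀx=5.152102  c=𝟙ᵀy=36.125492  D=ac−b²=2.224784
λ₁=(c·0.173−b)/D = (36.125492·0.173−5.152102)/2.224784 = 0.493355
λ₂=(a−b·0.173)/D = (0.796361−5.152102·0.173)/2.224784 = -0.042679
w* = 0.493355·x + -0.042679·y:
  w_0 = 0.493355·1.3322 + -0.042679·15.3853 = 0.0006  (Disney)
  w_1 = 0.493355·1.7857 + -0.042679·12.6955 = 0.3391  (Boeing)
  w_2 = 0.493355·2.0342 + -0.042679·8.0448 = 0.6602  (Exxon)
Σw_i=1.0000  μᵀw=0.1730
σ²=wᵀΣw=λ₁·μ_p+λ₂ = 0.493355·0.173 + -0.042679 = 0.042671 ≈ 0.0427


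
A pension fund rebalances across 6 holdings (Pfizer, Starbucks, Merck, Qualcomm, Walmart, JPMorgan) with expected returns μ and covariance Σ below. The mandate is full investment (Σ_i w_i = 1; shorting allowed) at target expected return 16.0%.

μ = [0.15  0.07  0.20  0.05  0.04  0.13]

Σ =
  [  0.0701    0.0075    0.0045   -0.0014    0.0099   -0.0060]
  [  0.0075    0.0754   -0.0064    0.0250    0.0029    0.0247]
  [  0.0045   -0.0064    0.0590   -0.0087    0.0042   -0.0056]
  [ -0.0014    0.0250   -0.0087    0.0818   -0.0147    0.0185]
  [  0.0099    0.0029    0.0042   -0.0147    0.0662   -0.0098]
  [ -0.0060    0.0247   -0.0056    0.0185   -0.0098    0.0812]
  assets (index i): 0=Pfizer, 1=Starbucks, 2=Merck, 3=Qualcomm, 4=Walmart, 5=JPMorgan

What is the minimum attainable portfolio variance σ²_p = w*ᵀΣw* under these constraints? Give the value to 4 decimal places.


p=Σ⁻¹μ = [1.9964  0.1946  3.4917  0.6275  0.4883  1.8461]
q=Σ⁻¹𝟙 = [11.5038  4.7231  18.4848  13.2339  16.7218  12.0064]
a=μᵀp=1.302315  b=𝟙ᵀp=8.644542  c=𝟙ᵀq=76.673804  D=ac−b²=25.125311
λ₁=(c·0.160−b)/D = (76.673804·0.160−8.644542)/25.125311 = 0.144208
λ₂=(a−b·0.160)/D = (1.302315−8.644542·0.160)/25.125311 = -0.003216
w* = 0.144208·p + -0.003216·q:
  w_0 = 0.144208·1.9964 + -0.003216·11.5038 = 0.2509  (Pfizer)
  w_1 = 0.144208·0.1946 + -0.003216·4.7231 = 0.0129  (Starbucks)
  w_2 = 0.144208·3.4917 + -0.003216·18.4848 = 0.4441  (Merck)
  w_3 = 0.144208·0.6275 + -0.003216·13.2339 = 0.0479  (Qualcomm)
  w_4 = 0.144208·0.4883 + -0.003216·16.7218 = 0.0166  (Walmart)
  w_5 = 0.144208·1.8461 + -0.003216·12.0064 = 0.2276  (JPMorgan)
Σw_i=1.0000  μᵀw=0.1600
σ²=wᵀΣw=λ₁·μ_p+λ₂ = 0.144208·0.160 + -0.003216 = 0.019857 ≈ 0.0199

0.0199


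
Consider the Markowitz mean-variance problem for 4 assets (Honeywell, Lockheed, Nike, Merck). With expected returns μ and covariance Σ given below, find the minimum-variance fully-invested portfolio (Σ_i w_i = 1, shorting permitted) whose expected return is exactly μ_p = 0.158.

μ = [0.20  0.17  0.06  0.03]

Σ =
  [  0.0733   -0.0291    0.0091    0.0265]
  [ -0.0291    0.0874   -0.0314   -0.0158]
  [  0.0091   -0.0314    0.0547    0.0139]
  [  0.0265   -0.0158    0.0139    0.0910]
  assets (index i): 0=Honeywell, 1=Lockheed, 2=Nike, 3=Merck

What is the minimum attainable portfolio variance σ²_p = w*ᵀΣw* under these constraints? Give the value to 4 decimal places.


u=Σ⁻¹μ = [4.3102  4.3589  3.0430  -0.6335]
v=Σ⁻¹𝟙 = [19.6821  30.1140  30.8257  5.7774]
a=μᵀu=1.766639  b=𝟙ᵀu=11.078663  c=𝟙ᵀv=86.399205  D=ac−b²=29.899455
λ₁=(c·0.158−b)/D = (86.399205·0.158−11.078663)/29.899455 = 0.086035
λ₂=(a−b·0.158)/D = (1.766639−11.078663·0.158)/29.899455 = 0.000542
w* = 0.086035·u + 0.000542·v:
  w_0 = 0.086035·4.3102 + 0.000542·19.6821 = 0.3815  (Honeywell)
  w_1 = 0.086035·4.3589 + 0.000542·30.1140 = 0.3913  (Lockheed)
  w_2 = 0.086035·3.0430 + 0.000542·30.8257 = 0.2785  (Nike)
  w_3 = 0.086035·-0.6335 + 0.000542·5.7774 = -0.0514  (Merck)
Σw_i=1.0000  μᵀw=0.1580
σ²=wᵀΣw=λ₁·μ_p+λ₂ = 0.086035·0.158 + 0.000542 = 0.014136 ≈ 0.0141

0.0141


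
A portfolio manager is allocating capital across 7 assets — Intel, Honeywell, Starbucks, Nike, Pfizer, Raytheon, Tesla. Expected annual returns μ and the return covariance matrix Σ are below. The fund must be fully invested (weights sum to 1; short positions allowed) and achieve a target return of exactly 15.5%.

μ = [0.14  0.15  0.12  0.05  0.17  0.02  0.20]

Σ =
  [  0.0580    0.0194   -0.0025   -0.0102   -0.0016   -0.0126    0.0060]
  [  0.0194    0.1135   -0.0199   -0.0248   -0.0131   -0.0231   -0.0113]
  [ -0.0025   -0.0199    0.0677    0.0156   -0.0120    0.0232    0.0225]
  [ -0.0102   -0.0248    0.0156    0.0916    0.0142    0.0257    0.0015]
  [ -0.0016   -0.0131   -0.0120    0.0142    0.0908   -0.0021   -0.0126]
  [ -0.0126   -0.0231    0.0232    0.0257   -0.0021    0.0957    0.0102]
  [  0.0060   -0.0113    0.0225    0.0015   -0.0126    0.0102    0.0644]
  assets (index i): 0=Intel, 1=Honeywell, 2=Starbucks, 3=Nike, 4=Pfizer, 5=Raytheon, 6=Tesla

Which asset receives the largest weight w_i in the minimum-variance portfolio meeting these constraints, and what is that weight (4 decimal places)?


Tesla (0.2571)

p=Σ⁻¹μ = [1.6287  2.1214  1.7288  0.4899  2.8115  0.1007  3.2448]
q=Σ⁻¹𝟙 = [15.2888  15.6120  12.7576  9.3136  15.8956  9.5178  13.7713]
a=μᵀp=1.907093  b=𝟙ᵀp=12.125683  c=𝟙ᵀq=92.156628  D=ac−b²=28.719039
λ₁=(c·0.155−b)/D = (92.156628·0.155−12.125683)/28.719039 = 0.075162
λ₂=(a−b·0.155)/D = (1.907093−12.125683·0.155)/28.719039 = 0.000961
w* = 0.075162·p + 0.000961·q:
  w_0 = 0.075162·1.6287 + 0.000961·15.2888 = 0.1371  (Intel)
  w_1 = 0.075162·2.1214 + 0.000961·15.6120 = 0.1745  (Honeywell)
  w_2 = 0.075162·1.7288 + 0.000961·12.7576 = 0.1422  (Starbucks)
  w_3 = 0.075162·0.4899 + 0.000961·9.3136 = 0.0458  (Nike)
  w_4 = 0.075162·2.8115 + 0.000961·15.8956 = 0.2266  (Pfizer)
  w_5 = 0.075162·0.1007 + 0.000961·9.5178 = 0.0167  (Raytheon)
  w_6 = 0.075162·3.2448 + 0.000961·13.7713 = 0.2571  (Tesla)
Σw_i=1.0000  μᵀw=0.1550
σ²=wᵀΣw=λ₁·μ_p+λ₂ = 0.075162·0.155 + 0.000961 = 0.012612 ≈ 0.0126


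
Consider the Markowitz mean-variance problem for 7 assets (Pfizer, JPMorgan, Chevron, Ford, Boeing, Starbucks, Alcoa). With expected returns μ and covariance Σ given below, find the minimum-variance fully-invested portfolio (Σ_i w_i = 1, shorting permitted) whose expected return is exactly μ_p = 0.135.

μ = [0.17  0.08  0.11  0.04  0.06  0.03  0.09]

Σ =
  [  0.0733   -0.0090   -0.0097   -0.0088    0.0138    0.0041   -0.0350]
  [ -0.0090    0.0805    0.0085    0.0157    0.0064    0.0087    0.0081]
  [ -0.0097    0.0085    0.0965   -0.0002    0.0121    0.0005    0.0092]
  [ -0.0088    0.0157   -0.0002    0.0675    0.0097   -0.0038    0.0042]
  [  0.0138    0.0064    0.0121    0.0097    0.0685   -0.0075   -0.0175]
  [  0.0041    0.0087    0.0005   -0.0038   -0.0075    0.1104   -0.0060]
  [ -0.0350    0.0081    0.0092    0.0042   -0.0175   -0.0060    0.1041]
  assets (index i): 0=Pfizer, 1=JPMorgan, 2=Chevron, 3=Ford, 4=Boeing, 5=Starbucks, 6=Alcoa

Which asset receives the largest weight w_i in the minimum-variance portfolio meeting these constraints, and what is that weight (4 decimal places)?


Pfizer (0.5154)

p=Σ⁻¹μ = [3.5141  0.8864  1.1984  0.7009  0.2836  0.2128  1.9028]
q=Σ⁻¹𝟙 = [23.3314  7.6139  8.8836  13.9185  11.3094  9.7756  17.9761]
a=μᵀp=1.022828  b=𝟙ᵀp=8.699064  c=𝟙ᵀq=92.808493  D=ac−b²=19.253362
λ₁=(c·0.135−b)/D = (92.808493·0.135−8.699064)/19.253362 = 0.198931
λ₂=(a−b·0.135)/D = (1.022828−8.699064·0.135)/19.253362 = -0.007871
w* = 0.198931·p + -0.007871·q:
  w_0 = 0.198931·3.5141 + -0.007871·23.3314 = 0.5154  (Pfizer)
  w_1 = 0.198931·0.8864 + -0.007871·7.6139 = 0.1164  (JPMorgan)
  w_2 = 0.198931·1.1984 + -0.007871·8.8836 = 0.1685  (Chevron)
  w_3 = 0.198931·0.7009 + -0.007871·13.9185 = 0.0299  (Ford)
  w_4 = 0.198931·0.2836 + -0.007871·11.3094 = -0.0326  (Boeing)
  w_5 = 0.198931·0.2128 + -0.007871·9.7756 = -0.0346  (Starbucks)
  w_6 = 0.198931·1.9028 + -0.007871·17.9761 = 0.2370  (Alcoa)
Σw_i=1.0000  μᵀw=0.1350
σ²=wᵀΣw=λ₁·μ_p+λ₂ = 0.198931·0.135 + -0.007871 = 0.018984 ≈ 0.0190


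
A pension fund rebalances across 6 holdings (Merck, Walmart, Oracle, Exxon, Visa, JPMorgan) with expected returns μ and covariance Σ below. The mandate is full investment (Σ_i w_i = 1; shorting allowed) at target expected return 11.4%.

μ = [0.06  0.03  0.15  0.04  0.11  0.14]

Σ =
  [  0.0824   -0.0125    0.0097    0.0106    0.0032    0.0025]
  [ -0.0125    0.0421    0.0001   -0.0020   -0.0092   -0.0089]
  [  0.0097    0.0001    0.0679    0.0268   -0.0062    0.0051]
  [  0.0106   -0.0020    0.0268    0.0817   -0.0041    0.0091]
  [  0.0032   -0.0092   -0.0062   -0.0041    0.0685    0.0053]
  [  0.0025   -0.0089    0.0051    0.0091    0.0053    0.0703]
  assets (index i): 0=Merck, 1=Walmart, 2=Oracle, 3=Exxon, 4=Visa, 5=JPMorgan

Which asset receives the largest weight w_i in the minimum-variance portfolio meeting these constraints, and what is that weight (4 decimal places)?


p=Σ⁻¹μ = [0.6378  1.6856  2.3087  -0.4323  1.8360  1.9322]
q=Σ⁻¹𝟙 = [14.2022  35.6144  10.4303  7.1123  18.9178  15.1249]
a=μᵀp=0.890321  b=𝟙ᵀp=7.968059  c=𝟙ᵀq=101.402050  D=ac−b²=26.790425
λ₁=(c·0.114−b)/D = (101.402050·0.114−7.968059)/26.790425 = 0.134069
λ₂=(a−b·0.114)/D = (0.890321−7.968059·0.114)/26.790425 = -0.000673
w* = 0.134069·p + -0.000673·q:
  w_0 = 0.134069·0.6378 + -0.000673·14.2022 = 0.0759  (Merck)
  w_1 = 0.134069·1.6856 + -0.000673·35.6144 = 0.2020  (Walmart)
  w_2 = 0.134069·2.3087 + -0.000673·10.4303 = 0.3025  (Oracle)
  w_3 = 0.134069·-0.4323 + -0.000673·7.1123 = -0.0627  (Exxon)
  w_4 = 0.134069·1.8360 + -0.000673·18.9178 = 0.2334  (Visa)
  w_5 = 0.134069·1.9322 + -0.000673·15.1249 = 0.2489  (JPMorgan)
Σw_i=1.0000  μᵀw=0.1140
σ²=wᵀΣw=λ₁·μ_p+λ₂ = 0.134069·0.114 + -0.000673 = 0.014611 ≈ 0.0146

Oracle (0.3025)


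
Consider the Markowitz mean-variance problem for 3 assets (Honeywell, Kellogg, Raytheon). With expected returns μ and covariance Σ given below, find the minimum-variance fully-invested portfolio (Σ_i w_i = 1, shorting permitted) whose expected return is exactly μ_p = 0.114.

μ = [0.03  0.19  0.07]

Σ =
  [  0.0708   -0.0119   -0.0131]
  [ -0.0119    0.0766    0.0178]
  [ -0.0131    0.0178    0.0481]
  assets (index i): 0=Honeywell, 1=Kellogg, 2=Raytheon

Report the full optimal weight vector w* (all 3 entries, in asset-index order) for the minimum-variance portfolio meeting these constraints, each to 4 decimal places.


x=Σ⁻¹μ = [0.9860  2.4431  0.8197]
y=Σ⁻¹𝟙 = [20.0806  11.0201  22.1808]
a=μᵀx=0.551155  b=𝟙ᵀx=4.248899  c=𝟙ᵀy=53.281573  D=ac−b²=11.313255
λ₁=(c·0.114−b)/D = (53.281573·0.114−4.248899)/11.313255 = 0.161333
λ₂=(a−b·0.114)/D = (0.551155−4.248899·0.114)/11.313255 = 0.005903
w* = 0.161333·x + 0.005903·y:
  w_0 = 0.161333·0.9860 + 0.005903·20.0806 = 0.2776  (Honeywell)
  w_1 = 0.161333·2.4431 + 0.005903·11.0201 = 0.4592  (Kellogg)
  w_2 = 0.161333·0.8197 + 0.005903·22.1808 = 0.2632  (Raytheon)
Σw_i=1.0000  μᵀw=0.1140
σ²=wᵀΣw=λ₁·μ_p+λ₂ = 0.161333·0.114 + 0.005903 = 0.024295 ≈ 0.0243

0.2776  0.4592  0.2632


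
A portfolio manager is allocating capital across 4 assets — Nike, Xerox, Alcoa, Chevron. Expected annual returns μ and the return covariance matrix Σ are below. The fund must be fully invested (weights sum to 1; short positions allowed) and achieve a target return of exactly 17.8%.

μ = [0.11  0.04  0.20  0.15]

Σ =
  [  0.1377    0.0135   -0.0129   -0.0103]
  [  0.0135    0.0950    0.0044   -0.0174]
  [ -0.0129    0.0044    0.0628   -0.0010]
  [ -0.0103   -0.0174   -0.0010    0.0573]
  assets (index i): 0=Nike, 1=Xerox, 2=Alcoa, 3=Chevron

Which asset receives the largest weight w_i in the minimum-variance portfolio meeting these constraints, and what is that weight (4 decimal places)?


Alcoa (0.5482)

u=Σ⁻¹μ = [1.2914  0.6465  3.4542  3.1066]
v=Σ⁻¹𝟙 = [9.3873  12.6542  17.3360  23.2846]
a=μᵀu=1.324732  b=𝟙ᵀu=8.498669  c=𝟙ᵀv=62.662119  D=ac−b²=10.783121
λ₁=(c·0.178−b)/D = (62.662119·0.178−8.498669)/10.783121 = 0.246236
λ₂=(a−b·0.178)/D = (1.324732−8.498669·0.178)/10.783121 = -0.017438
w* = 0.246236·u + -0.017438·v:
  w_0 = 0.246236·1.2914 + -0.017438·9.3873 = 0.1543  (Nike)
  w_1 = 0.246236·0.6465 + -0.017438·12.6542 = -0.0615  (Xerox)
  w_2 = 0.246236·3.4542 + -0.017438·17.3360 = 0.5482  (Alcoa)
  w_3 = 0.246236·3.1066 + -0.017438·23.2846 = 0.3589  (Chevron)
Σw_i=1.0000  μᵀw=0.1780
σ²=wᵀΣw=λ₁·μ_p+λ₂ = 0.246236·0.178 + -0.017438 = 0.026392 ≈ 0.0264


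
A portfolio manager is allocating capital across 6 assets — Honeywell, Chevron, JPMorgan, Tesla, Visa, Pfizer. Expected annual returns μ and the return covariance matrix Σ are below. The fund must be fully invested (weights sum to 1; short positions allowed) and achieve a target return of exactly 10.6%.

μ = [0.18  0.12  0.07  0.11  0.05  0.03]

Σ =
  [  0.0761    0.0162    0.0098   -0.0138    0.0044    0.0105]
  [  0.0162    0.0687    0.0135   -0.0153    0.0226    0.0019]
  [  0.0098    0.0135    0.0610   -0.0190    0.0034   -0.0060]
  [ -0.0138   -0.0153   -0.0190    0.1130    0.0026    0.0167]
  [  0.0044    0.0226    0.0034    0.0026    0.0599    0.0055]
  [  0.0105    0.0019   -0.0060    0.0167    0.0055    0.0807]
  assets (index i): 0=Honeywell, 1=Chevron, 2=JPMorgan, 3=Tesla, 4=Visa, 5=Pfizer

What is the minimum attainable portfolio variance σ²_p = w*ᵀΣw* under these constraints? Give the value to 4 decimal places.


0.0158

g=Σ⁻¹μ = [2.2728  1.3772  0.9612  1.6314  0.0435  -0.2255]
h=Σ⁻¹𝟙 = [9.6412  7.9061  17.2516  12.4324  10.6642  8.9341]
a=μᵀg=0.816511  b=𝟙ᵀg=6.060551  c=𝟙ᵀh=66.829545  D=ac−b²=17.836807
λ₁=(c·0.106−b)/D = (66.829545·0.106−6.060551)/17.836807 = 0.057375
λ₂=(a−b·0.106)/D = (0.816511−6.060551·0.106)/17.836807 = 0.009760
w* = 0.057375·g + 0.009760·h:
  w_0 = 0.057375·2.2728 + 0.009760·9.6412 = 0.2245  (Honeywell)
  w_1 = 0.057375·1.3772 + 0.009760·7.9061 = 0.1562  (Chevron)
  w_2 = 0.057375·0.9612 + 0.009760·17.2516 = 0.2235  (JPMorgan)
  w_3 = 0.057375·1.6314 + 0.009760·12.4324 = 0.2149  (Tesla)
  w_4 = 0.057375·0.0435 + 0.009760·10.6642 = 0.1066  (Visa)
  w_5 = 0.057375·-0.2255 + 0.009760·8.9341 = 0.0743  (Pfizer)
Σw_i=1.0000  μᵀw=0.1060
σ²=wᵀΣw=λ₁·μ_p+λ₂ = 0.057375·0.106 + 0.009760 = 0.015842 ≈ 0.0158
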